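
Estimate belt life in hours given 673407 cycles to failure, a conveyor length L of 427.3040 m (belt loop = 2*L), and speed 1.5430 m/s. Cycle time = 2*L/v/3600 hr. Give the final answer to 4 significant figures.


cycle_time = 2 * 427.3040 / 1.5430 / 3600 = 0.15385 hr
life = 673407 * 0.15385 = 103600 hours


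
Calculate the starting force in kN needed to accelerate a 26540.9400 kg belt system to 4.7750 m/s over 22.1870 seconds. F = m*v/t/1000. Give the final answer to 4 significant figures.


F = 26540.9400 * 4.7750 / 22.1870 / 1000
F = 5.712 kN


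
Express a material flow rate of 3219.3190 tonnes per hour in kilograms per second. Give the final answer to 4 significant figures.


m_dot = 3219.3190 * 1000 / 3600
m_dot = 894.3 kg/s


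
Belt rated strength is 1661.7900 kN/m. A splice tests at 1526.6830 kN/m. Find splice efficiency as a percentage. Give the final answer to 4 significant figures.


Eff = 1526.6830 / 1661.7900 * 100
Eff = 91.87 %


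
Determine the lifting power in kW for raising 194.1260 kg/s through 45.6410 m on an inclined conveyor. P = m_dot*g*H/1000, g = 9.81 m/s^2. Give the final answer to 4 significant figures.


P = 194.1260 * 9.81 * 45.6410 / 1000
P = 86.92 kW


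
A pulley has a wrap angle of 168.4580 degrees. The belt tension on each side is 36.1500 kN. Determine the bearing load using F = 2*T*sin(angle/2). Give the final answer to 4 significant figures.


F = 2 * 36.1500 * sin(168.4580/2 deg)
F = 71.93 kN


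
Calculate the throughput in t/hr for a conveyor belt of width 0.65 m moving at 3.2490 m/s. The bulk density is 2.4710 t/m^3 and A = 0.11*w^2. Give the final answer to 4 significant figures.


A = 0.11 * 0.65^2 = 0.046475 m^2
C = 0.046475 * 3.2490 * 2.4710 * 3600
C = 1343 t/hr


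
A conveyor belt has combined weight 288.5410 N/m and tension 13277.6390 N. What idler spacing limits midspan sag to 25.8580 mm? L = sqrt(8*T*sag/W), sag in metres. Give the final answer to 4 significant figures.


sag = 25.8580/1000 = 0.025858 m
L = sqrt(8 * 13277.6390 * 0.025858 / 288.5410)
L = 3.085 m


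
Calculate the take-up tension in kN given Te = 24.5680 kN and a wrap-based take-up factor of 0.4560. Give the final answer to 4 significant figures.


T_tu = 24.5680 * 0.4560
T_tu = 11.20 kN


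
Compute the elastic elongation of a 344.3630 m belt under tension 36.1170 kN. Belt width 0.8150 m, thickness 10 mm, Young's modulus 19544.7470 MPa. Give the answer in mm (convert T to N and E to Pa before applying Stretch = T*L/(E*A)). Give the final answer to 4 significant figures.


A = 0.8150 * 0.01 = 0.00815 m^2
Stretch = 36.1170*1000 * 344.3630 / (19544.7470e6 * 0.00815) * 1000
Stretch = 78.08 mm


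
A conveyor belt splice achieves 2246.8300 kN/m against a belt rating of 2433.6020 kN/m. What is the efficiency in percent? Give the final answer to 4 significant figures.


Eff = 2246.8300 / 2433.6020 * 100
Eff = 92.33 %


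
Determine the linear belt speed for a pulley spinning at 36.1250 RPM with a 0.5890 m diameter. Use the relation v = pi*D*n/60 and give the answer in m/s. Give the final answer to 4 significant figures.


v = pi * 0.5890 * 36.1250 / 60
v = 1.114 m/s


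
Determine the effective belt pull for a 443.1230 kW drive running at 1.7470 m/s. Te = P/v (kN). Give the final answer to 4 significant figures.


Te = P / v = 443.1230 / 1.7470
Te = 253.6 kN


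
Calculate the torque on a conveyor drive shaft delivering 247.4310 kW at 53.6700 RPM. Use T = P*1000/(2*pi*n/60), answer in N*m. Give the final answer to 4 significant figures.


omega = 2*pi*53.6700/60 = 5.62031 rad/s
T = 247.4310*1000 / 5.62031
T = 44020 N*m


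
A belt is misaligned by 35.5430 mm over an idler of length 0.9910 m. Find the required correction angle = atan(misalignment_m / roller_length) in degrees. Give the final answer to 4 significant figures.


misalign_m = 35.5430 / 1000 = 0.035543 m
angle = atan(0.035543 / 0.9910)
angle = 2.054 deg


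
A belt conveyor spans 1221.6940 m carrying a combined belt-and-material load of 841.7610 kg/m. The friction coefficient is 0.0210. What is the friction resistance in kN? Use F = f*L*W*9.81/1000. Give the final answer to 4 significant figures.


F = 0.0210 * 1221.6940 * 841.7610 * 9.81 / 1000
F = 211.9 kN


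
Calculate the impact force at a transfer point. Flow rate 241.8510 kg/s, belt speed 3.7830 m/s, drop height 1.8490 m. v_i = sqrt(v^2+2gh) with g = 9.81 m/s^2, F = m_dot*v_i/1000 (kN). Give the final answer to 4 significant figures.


v_i = sqrt(3.7830^2 + 2*9.81*1.8490) = 7.11256 m/s
F = 241.8510 * 7.11256 / 1000
F = 1.720 kN


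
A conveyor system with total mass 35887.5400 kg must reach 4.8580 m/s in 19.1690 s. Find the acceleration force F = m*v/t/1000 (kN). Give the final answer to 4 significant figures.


F = 35887.5400 * 4.8580 / 19.1690 / 1000
F = 9.095 kN


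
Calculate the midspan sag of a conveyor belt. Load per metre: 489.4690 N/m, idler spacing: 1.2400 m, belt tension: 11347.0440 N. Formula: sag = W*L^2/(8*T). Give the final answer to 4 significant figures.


sag = 489.4690 * 1.2400^2 / (8 * 11347.0440)
sag = 0.008291 m


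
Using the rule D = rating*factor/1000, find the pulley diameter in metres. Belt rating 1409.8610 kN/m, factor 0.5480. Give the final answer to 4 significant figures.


D = 1409.8610 * 0.5480 / 1000
D = 0.7726 m


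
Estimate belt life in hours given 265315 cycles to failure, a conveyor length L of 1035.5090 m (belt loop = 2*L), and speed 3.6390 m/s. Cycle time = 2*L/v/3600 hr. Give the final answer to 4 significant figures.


cycle_time = 2 * 1035.5090 / 3.6390 / 3600 = 0.158088 hr
life = 265315 * 0.158088 = 41940 hours


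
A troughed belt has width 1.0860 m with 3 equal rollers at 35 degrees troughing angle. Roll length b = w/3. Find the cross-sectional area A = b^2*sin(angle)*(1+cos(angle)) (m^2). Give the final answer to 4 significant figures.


b = 1.0860/3 = 0.362 m
A = 0.362^2 * sin(35 deg) * (1 + cos(35 deg))
A = 0.1367 m^2


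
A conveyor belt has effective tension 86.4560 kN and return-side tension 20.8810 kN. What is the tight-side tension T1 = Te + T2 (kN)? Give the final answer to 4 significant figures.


T1 = Te + T2 = 86.4560 + 20.8810
T1 = 107.3 kN


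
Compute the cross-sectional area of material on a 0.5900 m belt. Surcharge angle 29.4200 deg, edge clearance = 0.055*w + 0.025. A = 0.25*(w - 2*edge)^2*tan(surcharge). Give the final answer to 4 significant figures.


edge = 0.055*0.5900 + 0.025 = 0.05745 m
ew = 0.5900 - 2*0.05745 = 0.4751 m
A = 0.25 * 0.4751^2 * tan(29.4200 deg)
A = 0.03182 m^2


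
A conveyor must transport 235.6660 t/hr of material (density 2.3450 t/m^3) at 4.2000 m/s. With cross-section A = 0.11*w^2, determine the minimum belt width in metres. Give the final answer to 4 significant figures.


A_req = 235.6660 / (4.2000 * 2.3450 * 3600) = 0.00664664 m^2
w = sqrt(0.00664664 / 0.11)
w = 0.2458 m


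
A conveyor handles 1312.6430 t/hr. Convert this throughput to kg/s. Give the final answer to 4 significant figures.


m_dot = 1312.6430 * 1000 / 3600
m_dot = 364.6 kg/s


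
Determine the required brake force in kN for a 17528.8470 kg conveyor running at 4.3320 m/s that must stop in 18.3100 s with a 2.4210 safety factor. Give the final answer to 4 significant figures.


F = 17528.8470 * 4.3320 / 18.3100 * 2.4210 / 1000
F = 10.04 kN


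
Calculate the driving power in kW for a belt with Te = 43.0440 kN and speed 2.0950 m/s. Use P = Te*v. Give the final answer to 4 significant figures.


P = Te * v = 43.0440 * 2.0950
P = 90.18 kW


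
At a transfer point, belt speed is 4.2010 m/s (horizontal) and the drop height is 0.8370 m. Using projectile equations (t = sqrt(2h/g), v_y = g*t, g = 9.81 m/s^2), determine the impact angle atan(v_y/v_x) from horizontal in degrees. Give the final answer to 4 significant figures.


t = sqrt(2*0.8370/9.81) = 0.413089 s
v_y = 9.81 * 0.413089 = 4.0524 m/s
angle = atan(4.0524 / 4.2010) = 43.97 deg


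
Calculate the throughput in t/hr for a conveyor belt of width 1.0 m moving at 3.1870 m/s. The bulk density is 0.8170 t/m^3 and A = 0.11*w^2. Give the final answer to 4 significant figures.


A = 0.11 * 1.0^2 = 0.11 m^2
C = 0.11 * 3.1870 * 0.8170 * 3600
C = 1031 t/hr


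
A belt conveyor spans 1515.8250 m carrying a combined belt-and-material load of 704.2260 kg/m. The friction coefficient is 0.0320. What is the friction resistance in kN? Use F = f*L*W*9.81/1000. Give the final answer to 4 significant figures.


F = 0.0320 * 1515.8250 * 704.2260 * 9.81 / 1000
F = 335.1 kN


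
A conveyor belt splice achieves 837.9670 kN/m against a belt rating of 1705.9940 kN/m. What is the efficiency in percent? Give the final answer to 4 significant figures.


Eff = 837.9670 / 1705.9940 * 100
Eff = 49.12 %


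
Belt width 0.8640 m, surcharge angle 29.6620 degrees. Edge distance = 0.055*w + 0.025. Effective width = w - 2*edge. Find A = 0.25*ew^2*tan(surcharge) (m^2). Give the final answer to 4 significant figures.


edge = 0.055*0.8640 + 0.025 = 0.07252 m
ew = 0.8640 - 2*0.07252 = 0.71896 m
A = 0.25 * 0.71896^2 * tan(29.6620 deg)
A = 0.07360 m^2


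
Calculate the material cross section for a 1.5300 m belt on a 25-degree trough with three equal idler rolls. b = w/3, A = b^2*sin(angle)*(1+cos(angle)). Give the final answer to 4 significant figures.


b = 1.5300/3 = 0.51 m
A = 0.51^2 * sin(25 deg) * (1 + cos(25 deg))
A = 0.2095 m^2


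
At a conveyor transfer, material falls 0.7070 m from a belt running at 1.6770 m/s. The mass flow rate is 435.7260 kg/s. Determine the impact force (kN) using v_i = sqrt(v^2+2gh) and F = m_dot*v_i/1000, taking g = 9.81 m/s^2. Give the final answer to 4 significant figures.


v_i = sqrt(1.6770^2 + 2*9.81*0.7070) = 4.08456 m/s
F = 435.7260 * 4.08456 / 1000
F = 1.780 kN


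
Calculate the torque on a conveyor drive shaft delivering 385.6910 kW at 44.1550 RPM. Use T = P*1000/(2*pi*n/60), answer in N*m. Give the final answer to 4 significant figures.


omega = 2*pi*44.1550/60 = 4.6239 rad/s
T = 385.6910*1000 / 4.6239
T = 83410 N*m


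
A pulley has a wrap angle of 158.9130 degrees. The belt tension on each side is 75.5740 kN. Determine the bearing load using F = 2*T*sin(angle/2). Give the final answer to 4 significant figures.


F = 2 * 75.5740 * sin(158.9130/2 deg)
F = 148.6 kN


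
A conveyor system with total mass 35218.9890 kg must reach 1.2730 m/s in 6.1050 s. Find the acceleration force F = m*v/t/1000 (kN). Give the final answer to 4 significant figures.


F = 35218.9890 * 1.2730 / 6.1050 / 1000
F = 7.344 kN


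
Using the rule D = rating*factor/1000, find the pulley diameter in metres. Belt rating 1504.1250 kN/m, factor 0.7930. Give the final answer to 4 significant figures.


D = 1504.1250 * 0.7930 / 1000
D = 1.193 m


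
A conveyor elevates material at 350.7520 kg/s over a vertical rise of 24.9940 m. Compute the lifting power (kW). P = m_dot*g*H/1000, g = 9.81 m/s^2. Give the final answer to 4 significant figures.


P = 350.7520 * 9.81 * 24.9940 / 1000
P = 86.00 kW


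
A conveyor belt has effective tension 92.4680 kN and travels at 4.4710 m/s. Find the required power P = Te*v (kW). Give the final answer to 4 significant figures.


P = Te * v = 92.4680 * 4.4710
P = 413.4 kW


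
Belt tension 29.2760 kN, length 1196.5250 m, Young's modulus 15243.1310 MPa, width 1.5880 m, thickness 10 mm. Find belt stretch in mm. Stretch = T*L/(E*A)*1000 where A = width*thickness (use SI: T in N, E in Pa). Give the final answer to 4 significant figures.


A = 1.5880 * 0.01 = 0.01588 m^2
Stretch = 29.2760*1000 * 1196.5250 / (15243.1310e6 * 0.01588) * 1000
Stretch = 144.7 mm


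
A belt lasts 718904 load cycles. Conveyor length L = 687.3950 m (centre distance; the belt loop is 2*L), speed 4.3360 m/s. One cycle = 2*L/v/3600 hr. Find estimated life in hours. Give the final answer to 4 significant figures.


cycle_time = 2 * 687.3950 / 4.3360 / 3600 = 0.0880734 hr
life = 718904 * 0.0880734 = 63320 hours


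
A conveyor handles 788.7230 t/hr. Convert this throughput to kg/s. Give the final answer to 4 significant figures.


m_dot = 788.7230 * 1000 / 3600
m_dot = 219.1 kg/s


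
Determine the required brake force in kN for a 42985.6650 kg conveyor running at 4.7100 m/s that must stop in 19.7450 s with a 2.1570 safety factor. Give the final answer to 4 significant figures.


F = 42985.6650 * 4.7100 / 19.7450 * 2.1570 / 1000
F = 22.12 kN


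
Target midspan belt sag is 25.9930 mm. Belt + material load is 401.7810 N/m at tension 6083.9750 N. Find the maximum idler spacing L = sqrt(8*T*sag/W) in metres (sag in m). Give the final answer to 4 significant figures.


sag = 25.9930/1000 = 0.025993 m
L = sqrt(8 * 6083.9750 * 0.025993 / 401.7810)
L = 1.774 m


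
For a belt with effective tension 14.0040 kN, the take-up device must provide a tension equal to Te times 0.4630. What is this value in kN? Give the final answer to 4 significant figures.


T_tu = 14.0040 * 0.4630
T_tu = 6.484 kN


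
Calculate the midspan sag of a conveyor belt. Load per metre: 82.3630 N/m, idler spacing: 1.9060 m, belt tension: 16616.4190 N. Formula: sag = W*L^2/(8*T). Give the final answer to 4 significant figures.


sag = 82.3630 * 1.9060^2 / (8 * 16616.4190)
sag = 0.002251 m


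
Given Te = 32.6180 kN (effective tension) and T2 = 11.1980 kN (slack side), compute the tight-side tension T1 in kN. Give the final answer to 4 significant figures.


T1 = Te + T2 = 32.6180 + 11.1980
T1 = 43.82 kN


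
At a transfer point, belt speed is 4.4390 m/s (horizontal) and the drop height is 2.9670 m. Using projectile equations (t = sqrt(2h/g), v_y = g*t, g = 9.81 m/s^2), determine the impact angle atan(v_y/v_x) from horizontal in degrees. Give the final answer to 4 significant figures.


t = sqrt(2*2.9670/9.81) = 0.777749 s
v_y = 9.81 * 0.777749 = 7.62972 m/s
angle = atan(7.62972 / 4.4390) = 59.81 deg


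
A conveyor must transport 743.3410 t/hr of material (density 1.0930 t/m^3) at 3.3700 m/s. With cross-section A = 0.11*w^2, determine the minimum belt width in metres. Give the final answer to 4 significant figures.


A_req = 743.3410 / (3.3700 * 1.0930 * 3600) = 0.0560577 m^2
w = sqrt(0.0560577 / 0.11)
w = 0.7139 m


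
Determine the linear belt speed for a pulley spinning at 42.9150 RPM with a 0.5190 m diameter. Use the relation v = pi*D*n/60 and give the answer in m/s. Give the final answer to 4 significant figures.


v = pi * 0.5190 * 42.9150 / 60
v = 1.166 m/s


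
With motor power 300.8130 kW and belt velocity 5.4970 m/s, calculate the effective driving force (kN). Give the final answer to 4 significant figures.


Te = P / v = 300.8130 / 5.4970
Te = 54.72 kN


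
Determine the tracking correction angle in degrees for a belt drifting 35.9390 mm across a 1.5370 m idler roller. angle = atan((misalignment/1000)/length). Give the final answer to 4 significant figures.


misalign_m = 35.9390 / 1000 = 0.035939 m
angle = atan(0.035939 / 1.5370)
angle = 1.339 deg


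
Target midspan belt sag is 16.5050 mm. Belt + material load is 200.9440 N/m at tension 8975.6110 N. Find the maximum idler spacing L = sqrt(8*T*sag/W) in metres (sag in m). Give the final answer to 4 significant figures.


sag = 16.5050/1000 = 0.016505 m
L = sqrt(8 * 8975.6110 * 0.016505 / 200.9440)
L = 2.429 m


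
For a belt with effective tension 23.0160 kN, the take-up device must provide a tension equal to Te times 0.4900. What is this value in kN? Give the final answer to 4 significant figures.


T_tu = 23.0160 * 0.4900
T_tu = 11.28 kN


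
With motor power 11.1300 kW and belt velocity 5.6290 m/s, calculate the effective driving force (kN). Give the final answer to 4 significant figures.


Te = P / v = 11.1300 / 5.6290
Te = 1.977 kN


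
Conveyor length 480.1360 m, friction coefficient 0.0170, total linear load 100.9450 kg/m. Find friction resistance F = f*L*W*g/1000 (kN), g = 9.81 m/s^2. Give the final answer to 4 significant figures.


F = 0.0170 * 480.1360 * 100.9450 * 9.81 / 1000
F = 8.083 kN


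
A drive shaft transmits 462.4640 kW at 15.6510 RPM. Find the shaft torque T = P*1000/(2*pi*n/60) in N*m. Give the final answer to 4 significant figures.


omega = 2*pi*15.6510/60 = 1.63897 rad/s
T = 462.4640*1000 / 1.63897
T = 282200 N*m


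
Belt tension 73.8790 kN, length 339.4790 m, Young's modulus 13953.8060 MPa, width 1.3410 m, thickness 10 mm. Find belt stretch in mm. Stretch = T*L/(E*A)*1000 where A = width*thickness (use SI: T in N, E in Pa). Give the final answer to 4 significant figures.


A = 1.3410 * 0.01 = 0.01341 m^2
Stretch = 73.8790*1000 * 339.4790 / (13953.8060e6 * 0.01341) * 1000
Stretch = 134.0 mm


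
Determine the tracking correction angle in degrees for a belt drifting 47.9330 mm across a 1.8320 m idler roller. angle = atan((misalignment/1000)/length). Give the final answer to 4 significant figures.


misalign_m = 47.9330 / 1000 = 0.047933 m
angle = atan(0.047933 / 1.8320)
angle = 1.499 deg


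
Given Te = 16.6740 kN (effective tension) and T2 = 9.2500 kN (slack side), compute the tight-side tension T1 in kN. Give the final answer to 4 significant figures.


T1 = Te + T2 = 16.6740 + 9.2500
T1 = 25.92 kN


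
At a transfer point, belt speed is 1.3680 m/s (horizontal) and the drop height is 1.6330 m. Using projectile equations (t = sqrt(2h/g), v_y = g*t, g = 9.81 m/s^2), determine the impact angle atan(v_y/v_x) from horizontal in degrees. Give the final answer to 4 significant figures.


t = sqrt(2*1.6330/9.81) = 0.576997 s
v_y = 9.81 * 0.576997 = 5.66034 m/s
angle = atan(5.66034 / 1.3680) = 76.41 deg


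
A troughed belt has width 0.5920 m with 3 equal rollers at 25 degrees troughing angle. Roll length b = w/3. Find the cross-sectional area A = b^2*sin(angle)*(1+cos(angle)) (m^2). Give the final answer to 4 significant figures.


b = 0.5920/3 = 0.197333 m
A = 0.197333^2 * sin(25 deg) * (1 + cos(25 deg))
A = 0.03137 m^2


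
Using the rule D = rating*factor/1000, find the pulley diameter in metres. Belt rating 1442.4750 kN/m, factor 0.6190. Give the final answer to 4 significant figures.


D = 1442.4750 * 0.6190 / 1000
D = 0.8929 m


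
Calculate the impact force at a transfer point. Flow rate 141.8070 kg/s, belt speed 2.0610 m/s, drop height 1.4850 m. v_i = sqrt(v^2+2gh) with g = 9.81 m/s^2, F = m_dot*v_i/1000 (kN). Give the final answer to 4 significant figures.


v_i = sqrt(2.0610^2 + 2*9.81*1.4850) = 5.77784 m/s
F = 141.8070 * 5.77784 / 1000
F = 0.8193 kN


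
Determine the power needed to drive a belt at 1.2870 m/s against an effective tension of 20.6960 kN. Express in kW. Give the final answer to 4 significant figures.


P = Te * v = 20.6960 * 1.2870
P = 26.64 kW


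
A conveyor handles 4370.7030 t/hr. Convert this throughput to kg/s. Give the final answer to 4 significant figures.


m_dot = 4370.7030 * 1000 / 3600
m_dot = 1214 kg/s


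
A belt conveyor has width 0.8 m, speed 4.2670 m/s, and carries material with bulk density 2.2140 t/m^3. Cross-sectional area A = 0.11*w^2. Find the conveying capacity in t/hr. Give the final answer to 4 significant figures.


A = 0.11 * 0.8^2 = 0.0704 m^2
C = 0.0704 * 4.2670 * 2.2140 * 3600
C = 2394 t/hr


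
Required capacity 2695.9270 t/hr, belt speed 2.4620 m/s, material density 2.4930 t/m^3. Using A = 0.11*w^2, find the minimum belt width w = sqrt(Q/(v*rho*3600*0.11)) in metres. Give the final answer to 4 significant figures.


A_req = 2695.9270 / (2.4620 * 2.4930 * 3600) = 0.12201 m^2
w = sqrt(0.12201 / 0.11)
w = 1.053 m


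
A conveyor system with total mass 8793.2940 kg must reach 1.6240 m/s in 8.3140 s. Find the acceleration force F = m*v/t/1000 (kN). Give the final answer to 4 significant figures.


F = 8793.2940 * 1.6240 / 8.3140 / 1000
F = 1.718 kN


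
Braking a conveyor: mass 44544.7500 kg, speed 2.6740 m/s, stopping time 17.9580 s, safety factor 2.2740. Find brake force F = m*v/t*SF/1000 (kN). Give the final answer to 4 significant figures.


F = 44544.7500 * 2.6740 / 17.9580 * 2.2740 / 1000
F = 15.08 kN


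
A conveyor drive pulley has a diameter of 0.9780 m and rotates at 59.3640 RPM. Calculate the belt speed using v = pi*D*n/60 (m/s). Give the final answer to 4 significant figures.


v = pi * 0.9780 * 59.3640 / 60
v = 3.040 m/s


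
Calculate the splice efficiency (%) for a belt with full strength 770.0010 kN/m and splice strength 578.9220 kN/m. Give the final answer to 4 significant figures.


Eff = 578.9220 / 770.0010 * 100
Eff = 75.18 %


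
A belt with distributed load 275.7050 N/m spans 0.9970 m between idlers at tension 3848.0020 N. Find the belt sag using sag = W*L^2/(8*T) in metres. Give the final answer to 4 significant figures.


sag = 275.7050 * 0.9970^2 / (8 * 3848.0020)
sag = 0.008902 m


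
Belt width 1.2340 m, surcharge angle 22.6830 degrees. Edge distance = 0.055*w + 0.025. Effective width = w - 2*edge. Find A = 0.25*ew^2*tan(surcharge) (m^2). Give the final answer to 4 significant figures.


edge = 0.055*1.2340 + 0.025 = 0.09287 m
ew = 1.2340 - 2*0.09287 = 1.04826 m
A = 0.25 * 1.04826^2 * tan(22.6830 deg)
A = 0.1148 m^2


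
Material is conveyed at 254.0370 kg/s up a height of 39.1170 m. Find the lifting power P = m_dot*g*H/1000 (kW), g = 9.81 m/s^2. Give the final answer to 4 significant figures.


P = 254.0370 * 9.81 * 39.1170 / 1000
P = 97.48 kW


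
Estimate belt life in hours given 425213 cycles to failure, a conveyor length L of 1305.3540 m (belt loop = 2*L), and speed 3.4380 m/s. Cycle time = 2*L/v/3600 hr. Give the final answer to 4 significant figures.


cycle_time = 2 * 1305.3540 / 3.4380 / 3600 = 0.210936 hr
life = 425213 * 0.210936 = 89690 hours


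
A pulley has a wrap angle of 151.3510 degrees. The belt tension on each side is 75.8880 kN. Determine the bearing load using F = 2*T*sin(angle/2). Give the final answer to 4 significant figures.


F = 2 * 75.8880 * sin(151.3510/2 deg)
F = 147.1 kN


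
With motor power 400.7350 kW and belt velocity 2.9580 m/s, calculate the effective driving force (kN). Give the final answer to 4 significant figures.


Te = P / v = 400.7350 / 2.9580
Te = 135.5 kN


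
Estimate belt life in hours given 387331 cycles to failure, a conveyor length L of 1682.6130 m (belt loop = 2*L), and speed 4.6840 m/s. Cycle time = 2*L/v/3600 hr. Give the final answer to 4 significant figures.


cycle_time = 2 * 1682.6130 / 4.6840 / 3600 = 0.19957 hr
life = 387331 * 0.19957 = 77300 hours


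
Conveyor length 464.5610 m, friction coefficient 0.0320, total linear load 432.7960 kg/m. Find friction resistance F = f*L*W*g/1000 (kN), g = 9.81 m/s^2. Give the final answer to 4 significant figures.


F = 0.0320 * 464.5610 * 432.7960 * 9.81 / 1000
F = 63.12 kN


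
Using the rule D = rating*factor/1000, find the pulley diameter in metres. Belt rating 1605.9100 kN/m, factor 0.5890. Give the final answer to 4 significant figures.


D = 1605.9100 * 0.5890 / 1000
D = 0.9459 m


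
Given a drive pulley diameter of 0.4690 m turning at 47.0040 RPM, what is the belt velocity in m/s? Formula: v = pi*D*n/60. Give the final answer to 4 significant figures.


v = pi * 0.4690 * 47.0040 / 60
v = 1.154 m/s


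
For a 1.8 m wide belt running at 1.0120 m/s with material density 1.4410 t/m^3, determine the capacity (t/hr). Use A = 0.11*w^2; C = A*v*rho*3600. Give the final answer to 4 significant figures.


A = 0.11 * 1.8^2 = 0.3564 m^2
C = 0.3564 * 1.0120 * 1.4410 * 3600
C = 1871 t/hr


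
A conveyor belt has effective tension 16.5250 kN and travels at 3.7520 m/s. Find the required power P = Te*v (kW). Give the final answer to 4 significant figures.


P = Te * v = 16.5250 * 3.7520
P = 62.00 kW


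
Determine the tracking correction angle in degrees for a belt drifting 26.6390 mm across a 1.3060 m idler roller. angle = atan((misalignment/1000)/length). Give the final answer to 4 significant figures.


misalign_m = 26.6390 / 1000 = 0.026639 m
angle = atan(0.026639 / 1.3060)
angle = 1.169 deg


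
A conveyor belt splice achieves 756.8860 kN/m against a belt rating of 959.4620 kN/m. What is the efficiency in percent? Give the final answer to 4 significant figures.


Eff = 756.8860 / 959.4620 * 100
Eff = 78.89 %


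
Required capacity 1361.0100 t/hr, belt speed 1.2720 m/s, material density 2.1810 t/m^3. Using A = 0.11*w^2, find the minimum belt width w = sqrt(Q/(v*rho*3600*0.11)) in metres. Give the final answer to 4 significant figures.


A_req = 1361.0100 / (1.2720 * 2.1810 * 3600) = 0.136275 m^2
w = sqrt(0.136275 / 0.11)
w = 1.113 m


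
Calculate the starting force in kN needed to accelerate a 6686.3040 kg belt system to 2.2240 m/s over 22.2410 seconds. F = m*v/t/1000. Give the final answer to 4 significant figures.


F = 6686.3040 * 2.2240 / 22.2410 / 1000
F = 0.6686 kN


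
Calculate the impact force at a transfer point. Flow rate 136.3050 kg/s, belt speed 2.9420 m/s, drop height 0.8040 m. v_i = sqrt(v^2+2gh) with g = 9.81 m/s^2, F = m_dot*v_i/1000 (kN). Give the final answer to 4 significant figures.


v_i = sqrt(2.9420^2 + 2*9.81*0.8040) = 4.94266 m/s
F = 136.3050 * 4.94266 / 1000
F = 0.6737 kN


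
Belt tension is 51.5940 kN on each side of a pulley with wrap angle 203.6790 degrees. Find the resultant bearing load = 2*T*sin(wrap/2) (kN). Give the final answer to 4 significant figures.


F = 2 * 51.5940 * sin(203.6790/2 deg)
F = 101.0 kN


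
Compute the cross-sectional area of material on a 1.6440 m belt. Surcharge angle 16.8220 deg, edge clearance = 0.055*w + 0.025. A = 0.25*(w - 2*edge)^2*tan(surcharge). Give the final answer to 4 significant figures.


edge = 0.055*1.6440 + 0.025 = 0.11542 m
ew = 1.6440 - 2*0.11542 = 1.41316 m
A = 0.25 * 1.41316^2 * tan(16.8220 deg)
A = 0.1509 m^2


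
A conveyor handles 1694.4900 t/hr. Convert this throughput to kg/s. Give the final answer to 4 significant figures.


m_dot = 1694.4900 * 1000 / 3600
m_dot = 470.7 kg/s


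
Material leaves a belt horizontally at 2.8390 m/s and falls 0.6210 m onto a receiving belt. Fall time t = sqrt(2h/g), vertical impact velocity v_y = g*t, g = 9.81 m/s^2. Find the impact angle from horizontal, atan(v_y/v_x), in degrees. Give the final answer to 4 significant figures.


t = sqrt(2*0.6210/9.81) = 0.355817 s
v_y = 9.81 * 0.355817 = 3.49056 m/s
angle = atan(3.49056 / 2.8390) = 50.88 deg


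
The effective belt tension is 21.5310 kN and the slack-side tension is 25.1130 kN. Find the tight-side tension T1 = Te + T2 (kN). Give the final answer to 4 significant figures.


T1 = Te + T2 = 21.5310 + 25.1130
T1 = 46.64 kN


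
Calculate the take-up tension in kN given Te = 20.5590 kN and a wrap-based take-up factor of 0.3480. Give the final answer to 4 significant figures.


T_tu = 20.5590 * 0.3480
T_tu = 7.155 kN


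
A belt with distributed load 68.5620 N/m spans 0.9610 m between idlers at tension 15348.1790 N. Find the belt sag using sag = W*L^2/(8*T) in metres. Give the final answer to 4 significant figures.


sag = 68.5620 * 0.9610^2 / (8 * 15348.1790)
sag = 0.0005157 m


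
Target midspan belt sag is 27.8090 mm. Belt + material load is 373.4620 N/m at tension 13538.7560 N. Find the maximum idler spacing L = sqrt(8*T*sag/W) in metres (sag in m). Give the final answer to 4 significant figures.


sag = 27.8090/1000 = 0.027809 m
L = sqrt(8 * 13538.7560 * 0.027809 / 373.4620)
L = 2.840 m


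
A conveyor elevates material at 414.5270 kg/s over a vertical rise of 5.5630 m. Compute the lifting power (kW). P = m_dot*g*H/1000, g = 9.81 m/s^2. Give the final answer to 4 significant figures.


P = 414.5270 * 9.81 * 5.5630 / 1000
P = 22.62 kW


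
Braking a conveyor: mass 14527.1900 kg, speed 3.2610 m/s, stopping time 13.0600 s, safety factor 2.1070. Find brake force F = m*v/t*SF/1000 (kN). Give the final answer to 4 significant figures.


F = 14527.1900 * 3.2610 / 13.0600 * 2.1070 / 1000
F = 7.643 kN


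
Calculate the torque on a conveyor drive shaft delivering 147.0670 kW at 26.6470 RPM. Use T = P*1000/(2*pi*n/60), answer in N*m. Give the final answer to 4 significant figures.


omega = 2*pi*26.6470/60 = 2.79047 rad/s
T = 147.0670*1000 / 2.79047
T = 52700 N*m


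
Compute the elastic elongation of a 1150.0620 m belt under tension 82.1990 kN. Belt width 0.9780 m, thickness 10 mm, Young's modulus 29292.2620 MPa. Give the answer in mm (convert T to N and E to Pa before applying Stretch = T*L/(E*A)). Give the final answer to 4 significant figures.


A = 0.9780 * 0.01 = 0.00978 m^2
Stretch = 82.1990*1000 * 1150.0620 / (29292.2620e6 * 0.00978) * 1000
Stretch = 330.0 mm


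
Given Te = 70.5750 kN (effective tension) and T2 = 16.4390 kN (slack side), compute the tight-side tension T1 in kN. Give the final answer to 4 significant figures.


T1 = Te + T2 = 70.5750 + 16.4390
T1 = 87.01 kN


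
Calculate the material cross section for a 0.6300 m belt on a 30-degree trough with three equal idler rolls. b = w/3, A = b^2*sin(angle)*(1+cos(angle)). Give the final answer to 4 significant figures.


b = 0.6300/3 = 0.21 m
A = 0.21^2 * sin(30 deg) * (1 + cos(30 deg))
A = 0.04115 m^2


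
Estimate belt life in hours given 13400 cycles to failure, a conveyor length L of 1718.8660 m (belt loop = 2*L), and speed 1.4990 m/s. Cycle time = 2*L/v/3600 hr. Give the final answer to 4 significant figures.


cycle_time = 2 * 1718.8660 / 1.4990 / 3600 = 0.637042 hr
life = 13400 * 0.637042 = 8536 hours


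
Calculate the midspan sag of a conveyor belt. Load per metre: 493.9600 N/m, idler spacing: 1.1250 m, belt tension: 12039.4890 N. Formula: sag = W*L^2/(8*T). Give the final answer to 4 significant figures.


sag = 493.9600 * 1.1250^2 / (8 * 12039.4890)
sag = 0.006491 m


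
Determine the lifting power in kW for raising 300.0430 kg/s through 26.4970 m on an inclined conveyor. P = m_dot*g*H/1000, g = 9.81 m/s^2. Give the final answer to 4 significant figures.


P = 300.0430 * 9.81 * 26.4970 / 1000
P = 77.99 kW


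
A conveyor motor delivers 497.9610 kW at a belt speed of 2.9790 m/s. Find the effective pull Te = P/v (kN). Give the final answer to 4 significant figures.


Te = P / v = 497.9610 / 2.9790
Te = 167.2 kN


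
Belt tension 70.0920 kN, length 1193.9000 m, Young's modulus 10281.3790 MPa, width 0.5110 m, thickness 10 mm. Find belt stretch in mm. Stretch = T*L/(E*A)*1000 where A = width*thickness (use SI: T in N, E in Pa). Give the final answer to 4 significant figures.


A = 0.5110 * 0.01 = 0.00511 m^2
Stretch = 70.0920*1000 * 1193.9000 / (10281.3790e6 * 0.00511) * 1000
Stretch = 1593 mm


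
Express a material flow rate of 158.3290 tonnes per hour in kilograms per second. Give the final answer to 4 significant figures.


m_dot = 158.3290 * 1000 / 3600
m_dot = 43.98 kg/s


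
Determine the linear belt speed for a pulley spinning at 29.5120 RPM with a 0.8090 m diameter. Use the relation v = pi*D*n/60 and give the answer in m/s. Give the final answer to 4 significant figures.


v = pi * 0.8090 * 29.5120 / 60
v = 1.250 m/s


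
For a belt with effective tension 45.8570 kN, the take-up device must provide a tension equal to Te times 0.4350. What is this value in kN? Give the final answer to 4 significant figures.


T_tu = 45.8570 * 0.4350
T_tu = 19.95 kN


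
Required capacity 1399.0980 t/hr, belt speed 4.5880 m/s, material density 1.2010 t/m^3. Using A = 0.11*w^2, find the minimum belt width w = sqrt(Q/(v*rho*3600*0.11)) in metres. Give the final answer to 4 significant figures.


A_req = 1399.0980 / (4.5880 * 1.2010 * 3600) = 0.0705309 m^2
w = sqrt(0.0705309 / 0.11)
w = 0.8007 m


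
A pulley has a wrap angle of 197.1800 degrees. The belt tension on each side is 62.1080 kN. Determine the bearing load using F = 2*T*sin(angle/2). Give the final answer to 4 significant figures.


F = 2 * 62.1080 * sin(197.1800/2 deg)
F = 122.8 kN


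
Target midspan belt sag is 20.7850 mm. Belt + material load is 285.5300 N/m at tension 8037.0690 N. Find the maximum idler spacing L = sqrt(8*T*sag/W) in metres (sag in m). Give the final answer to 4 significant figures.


sag = 20.7850/1000 = 0.020785 m
L = sqrt(8 * 8037.0690 * 0.020785 / 285.5300)
L = 2.163 m


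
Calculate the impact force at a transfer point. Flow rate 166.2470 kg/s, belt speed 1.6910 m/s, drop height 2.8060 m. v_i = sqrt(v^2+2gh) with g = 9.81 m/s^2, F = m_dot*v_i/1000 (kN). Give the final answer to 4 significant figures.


v_i = sqrt(1.6910^2 + 2*9.81*2.8060) = 7.61007 m/s
F = 166.2470 * 7.61007 / 1000
F = 1.265 kN


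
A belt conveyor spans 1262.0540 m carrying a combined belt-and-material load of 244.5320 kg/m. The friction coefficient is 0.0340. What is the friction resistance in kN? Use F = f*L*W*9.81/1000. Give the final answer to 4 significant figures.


F = 0.0340 * 1262.0540 * 244.5320 * 9.81 / 1000
F = 102.9 kN


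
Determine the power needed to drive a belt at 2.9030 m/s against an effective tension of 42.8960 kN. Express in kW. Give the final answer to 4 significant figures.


P = Te * v = 42.8960 * 2.9030
P = 124.5 kW


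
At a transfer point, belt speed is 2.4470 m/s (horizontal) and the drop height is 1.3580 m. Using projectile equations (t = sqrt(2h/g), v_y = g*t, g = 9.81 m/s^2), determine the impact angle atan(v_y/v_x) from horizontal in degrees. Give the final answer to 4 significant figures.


t = sqrt(2*1.3580/9.81) = 0.526175 s
v_y = 9.81 * 0.526175 = 5.16178 m/s
angle = atan(5.16178 / 2.4470) = 64.64 deg


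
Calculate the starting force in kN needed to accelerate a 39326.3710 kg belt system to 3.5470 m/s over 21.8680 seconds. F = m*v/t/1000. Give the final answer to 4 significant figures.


F = 39326.3710 * 3.5470 / 21.8680 / 1000
F = 6.379 kN


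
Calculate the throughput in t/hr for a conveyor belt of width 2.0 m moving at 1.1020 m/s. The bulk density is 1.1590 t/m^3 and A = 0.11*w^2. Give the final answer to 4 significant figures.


A = 0.11 * 2.0^2 = 0.44 m^2
C = 0.44 * 1.1020 * 1.1590 * 3600
C = 2023 t/hr


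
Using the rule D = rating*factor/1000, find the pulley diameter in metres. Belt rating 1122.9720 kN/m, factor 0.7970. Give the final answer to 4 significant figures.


D = 1122.9720 * 0.7970 / 1000
D = 0.8950 m


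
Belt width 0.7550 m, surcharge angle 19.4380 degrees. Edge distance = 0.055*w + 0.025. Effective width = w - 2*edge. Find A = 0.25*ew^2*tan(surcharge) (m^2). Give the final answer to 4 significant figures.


edge = 0.055*0.7550 + 0.025 = 0.066525 m
ew = 0.7550 - 2*0.066525 = 0.62195 m
A = 0.25 * 0.62195^2 * tan(19.4380 deg)
A = 0.03413 m^2


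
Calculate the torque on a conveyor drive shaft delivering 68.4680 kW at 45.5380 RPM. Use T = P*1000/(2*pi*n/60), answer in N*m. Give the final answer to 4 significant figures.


omega = 2*pi*45.5380/60 = 4.76873 rad/s
T = 68.4680*1000 / 4.76873
T = 14360 N*m


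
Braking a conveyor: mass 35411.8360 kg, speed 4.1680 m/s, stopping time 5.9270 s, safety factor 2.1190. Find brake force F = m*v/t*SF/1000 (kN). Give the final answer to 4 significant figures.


F = 35411.8360 * 4.1680 / 5.9270 * 2.1190 / 1000
F = 52.77 kN


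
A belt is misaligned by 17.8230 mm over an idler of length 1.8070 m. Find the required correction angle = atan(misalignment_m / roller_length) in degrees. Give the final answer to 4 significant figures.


misalign_m = 17.8230 / 1000 = 0.017823 m
angle = atan(0.017823 / 1.8070)
angle = 0.5651 deg


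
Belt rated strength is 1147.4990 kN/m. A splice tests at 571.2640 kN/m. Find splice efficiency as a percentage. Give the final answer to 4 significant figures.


Eff = 571.2640 / 1147.4990 * 100
Eff = 49.78 %


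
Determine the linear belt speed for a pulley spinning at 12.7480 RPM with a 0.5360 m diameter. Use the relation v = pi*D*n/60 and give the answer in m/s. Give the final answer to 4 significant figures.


v = pi * 0.5360 * 12.7480 / 60
v = 0.3578 m/s


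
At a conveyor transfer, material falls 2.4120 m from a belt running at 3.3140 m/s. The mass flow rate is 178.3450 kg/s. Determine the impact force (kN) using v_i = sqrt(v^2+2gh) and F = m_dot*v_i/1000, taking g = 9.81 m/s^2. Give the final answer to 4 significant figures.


v_i = sqrt(3.3140^2 + 2*9.81*2.4120) = 7.63584 m/s
F = 178.3450 * 7.63584 / 1000
F = 1.362 kN


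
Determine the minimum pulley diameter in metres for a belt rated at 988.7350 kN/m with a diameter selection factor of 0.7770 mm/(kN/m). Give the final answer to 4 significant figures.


D = 988.7350 * 0.7770 / 1000
D = 0.7682 m


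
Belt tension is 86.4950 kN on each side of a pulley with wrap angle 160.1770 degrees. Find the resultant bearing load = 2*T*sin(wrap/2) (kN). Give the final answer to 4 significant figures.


F = 2 * 86.4950 * sin(160.1770/2 deg)
F = 170.4 kN


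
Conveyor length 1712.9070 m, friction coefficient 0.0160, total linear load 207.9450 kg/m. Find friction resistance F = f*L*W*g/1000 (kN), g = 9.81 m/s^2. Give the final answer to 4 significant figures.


F = 0.0160 * 1712.9070 * 207.9450 * 9.81 / 1000
F = 55.91 kN


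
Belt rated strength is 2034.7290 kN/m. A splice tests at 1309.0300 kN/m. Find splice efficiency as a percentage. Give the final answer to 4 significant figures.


Eff = 1309.0300 / 2034.7290 * 100
Eff = 64.33 %


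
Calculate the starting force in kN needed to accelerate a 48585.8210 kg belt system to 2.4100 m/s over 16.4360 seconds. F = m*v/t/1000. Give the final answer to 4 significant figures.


F = 48585.8210 * 2.4100 / 16.4360 / 1000
F = 7.124 kN


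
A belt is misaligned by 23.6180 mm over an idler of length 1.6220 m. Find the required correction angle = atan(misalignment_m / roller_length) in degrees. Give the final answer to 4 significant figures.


misalign_m = 23.6180 / 1000 = 0.023618 m
angle = atan(0.023618 / 1.6220)
angle = 0.8342 deg


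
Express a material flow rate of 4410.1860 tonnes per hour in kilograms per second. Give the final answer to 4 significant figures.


m_dot = 4410.1860 * 1000 / 3600
m_dot = 1225 kg/s


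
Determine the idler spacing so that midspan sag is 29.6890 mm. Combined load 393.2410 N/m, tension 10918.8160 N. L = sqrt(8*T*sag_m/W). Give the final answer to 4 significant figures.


sag = 29.6890/1000 = 0.029689 m
L = sqrt(8 * 10918.8160 * 0.029689 / 393.2410)
L = 2.568 m


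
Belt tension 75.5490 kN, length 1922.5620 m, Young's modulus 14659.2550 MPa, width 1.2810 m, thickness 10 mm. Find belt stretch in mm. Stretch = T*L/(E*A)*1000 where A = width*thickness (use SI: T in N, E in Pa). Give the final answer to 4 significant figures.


A = 1.2810 * 0.01 = 0.01281 m^2
Stretch = 75.5490*1000 * 1922.5620 / (14659.2550e6 * 0.01281) * 1000
Stretch = 773.5 mm


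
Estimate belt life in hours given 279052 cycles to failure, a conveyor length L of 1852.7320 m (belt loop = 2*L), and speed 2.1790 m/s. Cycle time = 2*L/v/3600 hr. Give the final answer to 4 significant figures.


cycle_time = 2 * 1852.7320 / 2.1790 / 3600 = 0.472371 hr
life = 279052 * 0.472371 = 131800 hours


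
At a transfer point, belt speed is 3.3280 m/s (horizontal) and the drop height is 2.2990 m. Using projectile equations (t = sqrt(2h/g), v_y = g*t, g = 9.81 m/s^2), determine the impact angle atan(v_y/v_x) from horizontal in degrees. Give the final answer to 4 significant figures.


t = sqrt(2*2.2990/9.81) = 0.684621 s
v_y = 9.81 * 0.684621 = 6.71613 m/s
angle = atan(6.71613 / 3.3280) = 63.64 deg


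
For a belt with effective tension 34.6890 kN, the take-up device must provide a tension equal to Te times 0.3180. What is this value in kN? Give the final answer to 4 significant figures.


T_tu = 34.6890 * 0.3180
T_tu = 11.03 kN


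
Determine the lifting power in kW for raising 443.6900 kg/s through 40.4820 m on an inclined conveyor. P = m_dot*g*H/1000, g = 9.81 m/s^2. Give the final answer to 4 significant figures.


P = 443.6900 * 9.81 * 40.4820 / 1000
P = 176.2 kW
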